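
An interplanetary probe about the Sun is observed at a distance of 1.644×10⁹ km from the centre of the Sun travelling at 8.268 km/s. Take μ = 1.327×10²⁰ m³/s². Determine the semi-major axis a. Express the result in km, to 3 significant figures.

r = 1.644×10¹² m.
Vis-viva rearranged: 1/a = 2/r − v²/μ = 1.217×10⁻¹² − 5.151×10⁻¹³ = 7.014×10⁻¹³ m⁻¹.
a = 1.426×10¹² m = 1.4257×10⁹ km.

a ≈ 1.43×10⁹ km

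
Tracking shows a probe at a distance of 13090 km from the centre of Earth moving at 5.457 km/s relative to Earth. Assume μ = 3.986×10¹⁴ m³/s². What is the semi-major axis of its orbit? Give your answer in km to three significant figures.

r = 1.309×10⁷ m.
Vis-viva rearranged: 1/a = 2/r − v²/μ = 1.528×10⁻⁷ − 7.471×10⁻⁸ = 7.808×10⁻⁸ m⁻¹.
a = 1.281×10⁷ m = 12807 km.

a ≈ 12800 km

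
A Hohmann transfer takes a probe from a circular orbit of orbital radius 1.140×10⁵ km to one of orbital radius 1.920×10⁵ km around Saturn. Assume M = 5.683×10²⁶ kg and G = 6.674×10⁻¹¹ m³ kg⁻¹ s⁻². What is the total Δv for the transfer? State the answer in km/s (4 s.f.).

Δv_total ≈ 4.116 km/s

μ = GM = 6.674×10⁻¹¹ × 5.683×10²⁶ = 3.793×10¹⁶ m³/s².
r₁ = 1.140×10⁵ km = 1.140×10⁸ m.
r₂ = 1.920×10⁵ km = 1.920×10⁸ m.
Transfer ellipse a_t = (r₁ + r₂)/2 = 1.530×10⁸ m.
At r₁: circular v_c1 = √(μ/r₁) = 18240 m/s; transfer-perikrone v_p = √[μ(2/r₁ − 1/a_t)] = 20430 m/s.
Δv₁ = v_p − v_c1 = 2193 m/s.
At r₂: circular v_c2 = √(μ/r₂) = 14060 m/s; transfer-apokrone v_a = √[μ(2/r₂ − 1/a_t)] = 12130 m/s.
Δv₂ = v_c2 − v_a = 1923 m/s.
Total Δv = Δv₁ + Δv₂ = 4116 m/s = 4.116 km/s.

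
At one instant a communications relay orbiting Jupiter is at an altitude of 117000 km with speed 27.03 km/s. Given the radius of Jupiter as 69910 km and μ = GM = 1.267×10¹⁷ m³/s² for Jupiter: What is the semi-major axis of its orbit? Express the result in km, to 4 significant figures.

r = 69910 + 117000 = 1.8691×10⁵ km = 1.869×10⁸ m.
Vis-viva rearranged: 1/a = 2/r − v²/μ = 1.070×10⁻⁸ − 5.767×10⁻⁹ = 4.934×10⁻⁹ m⁻¹.
a = 2.027×10⁸ m = 2.0268×10⁵ km.

a ≈ 2.027×10⁵ km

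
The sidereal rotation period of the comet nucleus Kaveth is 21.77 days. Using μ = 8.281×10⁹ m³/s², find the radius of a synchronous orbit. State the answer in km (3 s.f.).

r_sync ≈ 9050 km

T = 21.77 days = 1.881×10⁶ s.
A synchronous orbit has period T, so by Kepler's third law a = (μT²/4π²)^(1/3).
μT²/4π² = 8.281×10⁹ × (1.881×10⁶)² / 39.48 = 7.421×10²⁰ m³.
a = 9.054×10⁶ m = 9053.6 km.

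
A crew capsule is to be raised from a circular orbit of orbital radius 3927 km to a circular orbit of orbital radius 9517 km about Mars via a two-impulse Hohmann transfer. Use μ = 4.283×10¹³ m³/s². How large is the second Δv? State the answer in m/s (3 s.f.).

r₁ = 3927 km = 3.927×10⁶ m.
r₂ = 9517 km = 9.517×10⁶ m.
Transfer ellipse a_t = (r₁ + r₂)/2 = 6.722×10⁶ m.
At r₁: circular v_c1 = √(μ/r₁) = 3303 m/s; transfer-periapsis v_p = √[μ(2/r₁ − 1/a_t)] = 3930 m/s.
At r₂: circular v_c2 = √(μ/r₂) = 2121 m/s; transfer-apoapsis v_a = √[μ(2/r₂ − 1/a_t)] = 1621 m/s.
Δv₂ = v_c2 − v_a = 500.0 m/s.

Δv ≈ 500 m/s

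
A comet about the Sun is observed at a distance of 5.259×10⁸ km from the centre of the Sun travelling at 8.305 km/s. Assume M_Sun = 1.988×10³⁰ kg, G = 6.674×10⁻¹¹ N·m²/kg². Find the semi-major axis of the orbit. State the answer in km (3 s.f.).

a ≈ 3.05×10⁸ km

μ = GM = 6.674×10⁻¹¹ × 1.988×10³⁰ = 1.327×10²⁰ m³/s².
r = 5.259×10¹¹ m.
Specific orbital energy ε = v²/2 − μ/r = (8305)²/2 − 1.327×10²⁰/5.259×10¹¹ = -2.178×10⁸ J/kg.
Since ε = −μ/(2a), a = −μ/(2ε) = 3.046×10¹¹ m = 3.0458×10⁸ km.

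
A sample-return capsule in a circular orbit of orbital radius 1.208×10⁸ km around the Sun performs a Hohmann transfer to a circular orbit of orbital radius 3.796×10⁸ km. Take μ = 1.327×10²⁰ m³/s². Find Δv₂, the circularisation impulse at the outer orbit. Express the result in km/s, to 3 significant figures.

r₁ = 1.208×10⁸ km = 1.208×10¹¹ m.
r₂ = 3.796×10⁸ km = 3.796×10¹¹ m.
Transfer ellipse a_t = (r₁ + r₂)/2 = 2.502×10¹¹ m.
At r₁: circular v_c1 = √(μ/r₁) = 33140 m/s; transfer-perihelion v_p = √[μ(2/r₁ − 1/a_t)] = 40820 m/s.
At r₂: circular v_c2 = √(μ/r₂) = 18700 m/s; transfer-aphelion v_a = √[μ(2/r₂ − 1/a_t)] = 12990 m/s.
Δv₂ = v_c2 − v_a = 5705 m/s.
= 5.705 km/s.

Δv ≈ 5.71 km/s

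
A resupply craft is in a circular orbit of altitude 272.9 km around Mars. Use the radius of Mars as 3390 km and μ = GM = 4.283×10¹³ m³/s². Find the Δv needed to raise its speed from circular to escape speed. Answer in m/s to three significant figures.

Δv ≈ 1420 m/s

r = 3390 + 272.9 = 3662.9 km = 3.6629×10⁶ m.
Circular speed v_c = √(μ/r) = 3419 m/s.
Escape speed v_esc = √(2μ/r) = √2 × v_c = 4836 m/s.
Δv = v_esc − v_c = 1416 m/s.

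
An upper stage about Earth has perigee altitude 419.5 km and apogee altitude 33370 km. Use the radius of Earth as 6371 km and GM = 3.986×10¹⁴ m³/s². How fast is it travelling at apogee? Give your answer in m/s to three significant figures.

v ≈ 1710 m/s

r_p = 6371 + 419.5 = 6790.5 km = 6.7905×10⁶ m.
r_a = 6371 + 33370 = 39741 km = 3.9741×10⁷ m.
Semi-major axis a = (r_p + r_a)/2 = 23266 km = 2.327×10⁷ m.
Vis-viva: v² = μ(2/r − 1/a) = 3.986×10¹⁴ × (5.033×10⁻⁸ − 4.298×10⁻⁸) = 2.927×10⁶ m²/s².
v = 1711 m/s.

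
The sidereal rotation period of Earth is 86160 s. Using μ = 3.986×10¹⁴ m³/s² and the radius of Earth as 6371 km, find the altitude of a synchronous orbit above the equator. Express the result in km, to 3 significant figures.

h_sync ≈ 35800 km

A synchronous orbit has period T, so by Kepler's third law a = (μT²/4π²)^(1/3).
μT²/4π² = 3.986×10¹⁴ × (8.616×10⁴)² / 39.48 = 7.495×10²² m³.
a = 4.216×10⁷ m = 42163 km.
Altitude h = a − R = 42163 − 6371 = 35792 km.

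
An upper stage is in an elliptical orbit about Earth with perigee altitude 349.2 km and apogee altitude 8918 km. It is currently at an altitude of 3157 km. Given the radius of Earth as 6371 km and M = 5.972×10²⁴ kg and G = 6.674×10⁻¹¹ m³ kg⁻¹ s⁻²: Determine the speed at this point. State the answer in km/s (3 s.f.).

v ≈ 6.89 km/s

μ = GM = 6.674×10⁻¹¹ × 5.972×10²⁴ = 3.986×10¹⁴ m³/s².
r_p = 6371 + 349.2 = 6720.2 km = 6.7202×10⁶ m.
r_a = 6371 + 8918 = 15289 km = 1.5289×10⁷ m.
r = 6371 + 3157 = 9528.0 km = 9.528×10⁶ m.
Semi-major axis a = (r_p + r_a)/2 = 11005 km = 1.100×10⁷ m.
Vis-viva: v² = μ(2/r − 1/a) = 3.986×10¹⁴ × (2.099×10⁻⁷ − 9.087×10⁻⁸) = 4.744×10⁷ m²/s².
v = 6888 m/s = 6.888 km/s.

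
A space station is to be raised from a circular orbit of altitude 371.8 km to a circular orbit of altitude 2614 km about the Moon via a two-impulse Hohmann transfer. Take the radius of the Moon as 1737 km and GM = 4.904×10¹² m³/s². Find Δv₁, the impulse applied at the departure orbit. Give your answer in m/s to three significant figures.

r₁ = 1737 + 371.8 = 2108.8 km = 2.1088×10⁶ m.
r₂ = 1737 + 2614 = 4351.0 km = 4.3510×10⁶ m.
Transfer ellipse a_t = (r₁ + r₂)/2 = 3.230×10⁶ m.
At r₁: circular v_c1 = √(μ/r₁) = 1525 m/s; transfer-perilune v_p = √[μ(2/r₁ − 1/a_t)] = 1770 m/s.
Δv₁ = v_p − v_c1 = 245.0 m/s.

Δv ≈ 245 m/s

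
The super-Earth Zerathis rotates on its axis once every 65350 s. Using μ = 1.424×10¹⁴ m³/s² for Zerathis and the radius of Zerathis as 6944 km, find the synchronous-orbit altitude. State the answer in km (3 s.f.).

h_sync ≈ 17900 km

A synchronous orbit has period T, so by Kepler's third law a = (μT²/4π²)^(1/3).
μT²/4π² = 1.424×10¹⁴ × (6.535×10⁴)² / 39.48 = 1.540×10²² m³.
a = 2.488×10⁷ m = 24882 km.
Altitude h = a − R = 24882 − 6944 = 17938 km.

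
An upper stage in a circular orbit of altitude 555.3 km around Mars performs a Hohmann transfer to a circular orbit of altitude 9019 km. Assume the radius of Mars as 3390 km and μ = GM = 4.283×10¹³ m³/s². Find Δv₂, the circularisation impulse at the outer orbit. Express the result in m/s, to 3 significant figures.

Δv ≈ 567 m/s

r₁ = 3390 + 555.3 = 3945.3 km = 3.9453×10⁶ m.
r₂ = 3390 + 9019 = 12409 km = 1.2409×10⁷ m.
Transfer ellipse a_t = (r₁ + r₂)/2 = 8.177×10⁶ m.
At r₁: circular v_c1 = √(μ/r₁) = 3295 m/s; transfer-periapsis v_p = √[μ(2/r₁ − 1/a_t)] = 4059 m/s.
At r₂: circular v_c2 = √(μ/r₂) = 1858 m/s; transfer-apoapsis v_a = √[μ(2/r₂ − 1/a_t)] = 1290 m/s.
Δv₂ = v_c2 − v_a = 567.4 m/s.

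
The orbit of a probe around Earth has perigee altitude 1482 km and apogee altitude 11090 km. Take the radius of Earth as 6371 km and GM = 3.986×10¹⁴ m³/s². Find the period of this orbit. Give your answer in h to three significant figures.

r_p = 6371 + 1482 = 7853.0 km = 7.8530×10⁶ m.
r_a = 6371 + 11090 = 17461 km = 1.7461×10⁷ m.
Semi-major axis a = (r_p + r_a)/2 = (7853.0 + 17461)/2 = 12657 km = 1.266×10⁷ m.
By Kepler's third law T = 2π√(a³/μ) = 2π × 2.255×10³ = 1.417×10⁴ s.
= 3.936 h.

T ≈ 3.94 h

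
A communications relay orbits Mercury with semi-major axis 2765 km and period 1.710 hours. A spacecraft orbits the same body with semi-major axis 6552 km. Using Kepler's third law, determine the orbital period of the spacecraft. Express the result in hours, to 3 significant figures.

Kepler's third law: T² ∝ a³, so T₂ = T₁ (a₂/a₁)^(3/2).
a₂/a₁ = 2.370, (a₂/a₁)^(3/2) = 3.648.
T₂ = 1.710 × 3.648 = 6.238 hours.

T₂ ≈ 6.24 hours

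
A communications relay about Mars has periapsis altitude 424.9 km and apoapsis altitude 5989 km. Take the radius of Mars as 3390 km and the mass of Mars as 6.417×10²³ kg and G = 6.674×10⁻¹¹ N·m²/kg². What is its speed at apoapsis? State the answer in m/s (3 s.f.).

μ = GM = 6.674×10⁻¹¹ × 6.417×10²³ = 4.283×10¹³ m³/s².
r_p = 3390 + 424.9 = 3814.9 km = 3.8149×10⁶ m.
r_a = 3390 + 5989 = 9379.0 km = 9.3790×10⁶ m.
Semi-major axis a = (r_p + r_a)/2 = 6596.9 km = 6.597×10⁶ m.
Vis-viva: v² = μ(2/r − 1/a) = 4.283×10¹³ × (2.132×10⁻⁷ − 1.516×10⁻⁷) = 2.641×10⁶ m²/s².
v = 1625 m/s.

v ≈ 1620 m/s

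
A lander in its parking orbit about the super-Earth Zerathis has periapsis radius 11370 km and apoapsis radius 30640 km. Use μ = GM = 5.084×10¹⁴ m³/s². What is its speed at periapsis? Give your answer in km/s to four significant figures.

v ≈ 8.076 km/s

Semi-major axis a = (r_p + r_a)/2 = 21005 km = 2.100×10⁷ m.
Vis-viva: v² = μ(2/r − 1/a) = 5.084×10¹⁴ × (1.759×10⁻⁷ − 4.761×10⁻⁸) = 6.522×10⁷ m²/s².
v = 8076 m/s = 8.076 km/s.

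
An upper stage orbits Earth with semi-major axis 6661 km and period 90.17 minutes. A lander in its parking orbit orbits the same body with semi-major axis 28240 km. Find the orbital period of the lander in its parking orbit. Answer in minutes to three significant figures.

Kepler's third law: T² ∝ a³, so T₂ = T₁ (a₂/a₁)^(3/2).
a₂/a₁ = 4.240, (a₂/a₁)^(3/2) = 8.729.
T₂ = 90.17 × 8.729 = 787.1 minutes.

T₂ ≈ 787 minutes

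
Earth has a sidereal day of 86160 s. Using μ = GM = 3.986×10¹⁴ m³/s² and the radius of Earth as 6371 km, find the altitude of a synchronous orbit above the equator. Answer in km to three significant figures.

h_sync ≈ 35800 km

A synchronous orbit has period T, so by Kepler's third law a = (μT²/4π²)^(1/3).
μT²/4π² = 3.986×10¹⁴ × (8.616×10⁴)² / 39.48 = 7.495×10²² m³.
a = 4.216×10⁷ m = 42163 km.
Altitude h = a − R = 42163 − 6371 = 35792 km.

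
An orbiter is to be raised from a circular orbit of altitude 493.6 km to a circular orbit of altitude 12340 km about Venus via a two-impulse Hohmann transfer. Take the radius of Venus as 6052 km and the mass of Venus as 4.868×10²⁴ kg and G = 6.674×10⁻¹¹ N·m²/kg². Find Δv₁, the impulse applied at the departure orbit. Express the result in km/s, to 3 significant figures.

μ = GM = 6.674×10⁻¹¹ × 4.868×10²⁴ = 3.249×10¹⁴ m³/s².
r₁ = 6052 + 493.6 = 6545.6 km = 6.5456×10⁶ m.
r₂ = 6052 + 12340 = 18392 km = 1.8392×10⁷ m.
Transfer ellipse a_t = (r₁ + r₂)/2 = 1.247×10⁷ m.
At r₁: circular v_c1 = √(μ/r₁) = 7045 m/s; transfer-periapsis v_p = √[μ(2/r₁ − 1/a_t)] = 8556 m/s.
Δv₁ = v_p − v_c1 = 1511 m/s.
= 1.511 km/s.

Δv ≈ 1.51 km/s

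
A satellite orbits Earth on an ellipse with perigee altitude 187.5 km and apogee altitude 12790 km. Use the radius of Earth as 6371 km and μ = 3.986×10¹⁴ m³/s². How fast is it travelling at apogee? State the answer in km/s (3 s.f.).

r_p = 6371 + 187.5 = 6558.5 km = 6.5585×10⁶ m.
r_a = 6371 + 12790 = 19161 km = 1.9161×10⁷ m.
Semi-major axis a = (r_p + r_a)/2 = 12860 km = 1.286×10⁷ m.
Vis-viva: v² = μ(2/r − 1/a) = 3.986×10¹⁴ × (1.044×10⁻⁷ − 7.776×10⁻⁸) = 1.061×10⁷ m²/s².
v = 3257 m/s = 3.257 km/s.

v ≈ 3.26 km/s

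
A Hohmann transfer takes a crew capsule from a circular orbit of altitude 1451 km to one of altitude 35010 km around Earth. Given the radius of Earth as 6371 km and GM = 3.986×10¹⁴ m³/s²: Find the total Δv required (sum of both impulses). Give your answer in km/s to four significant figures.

Δv_total ≈ 3.473 km/s

r₁ = 6371 + 1451 = 7822.0 km = 7.8220×10⁶ m.
r₂ = 6371 + 35010 = 41381 km = 4.1381×10⁷ m.
Transfer ellipse a_t = (r₁ + r₂)/2 = 2.460×10⁷ m.
At r₁: circular v_c1 = √(μ/r₁) = 7139 m/s; transfer-perigee v_p = √[μ(2/r₁ − 1/a_t)] = 9258 m/s.
Δv₁ = v_p − v_c1 = 2120 m/s.
At r₂: circular v_c2 = √(μ/r₂) = 3104 m/s; transfer-apogee v_a = √[μ(2/r₂ − 1/a_t)] = 1750 m/s.
Δv₂ = v_c2 − v_a = 1354 m/s.
Total Δv = Δv₁ + Δv₂ = 3473 m/s = 3.473 km/s.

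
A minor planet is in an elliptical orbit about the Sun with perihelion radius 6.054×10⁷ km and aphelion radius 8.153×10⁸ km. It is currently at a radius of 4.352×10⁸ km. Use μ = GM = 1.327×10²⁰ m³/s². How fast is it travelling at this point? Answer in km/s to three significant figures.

v ≈ 17.5 km/s

Semi-major axis a = (r_p + r_a)/2 = 4.3792×10⁸ km = 4.379×10¹¹ m.
Vis-viva: v² = μ(2/r − 1/a) = 1.327×10²⁰ × (4.596×10⁻¹² − 2.284×10⁻¹²) = 3.068×10⁸ m²/s².
v = 17520 m/s = 17.52 km/s.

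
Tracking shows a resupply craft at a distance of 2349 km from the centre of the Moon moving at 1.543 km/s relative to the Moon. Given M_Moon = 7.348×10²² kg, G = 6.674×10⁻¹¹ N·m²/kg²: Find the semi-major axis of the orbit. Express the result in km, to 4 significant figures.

a ≈ 2733 km

μ = GM = 6.674×10⁻¹¹ × 7.348×10²² = 4.904×10¹² m³/s².
r = 2.349×10⁶ m.
Specific orbital energy ε = v²/2 − μ/r = (1543)²/2 − 4.904×10¹²/2.349×10⁶ = -8.973×10⁵ J/kg.
Since ε = −μ/(2a), a = −μ/(2ε) = 2.733×10⁶ m = 2732.7 km.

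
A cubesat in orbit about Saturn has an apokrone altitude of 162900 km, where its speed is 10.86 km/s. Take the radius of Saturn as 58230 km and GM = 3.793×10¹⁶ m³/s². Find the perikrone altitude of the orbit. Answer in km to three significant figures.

perikrone altitude ≈ 57600 km

r_a = 58230 + 162900 = 2.2113×10⁵ km = 2.211×10⁸ m.
Specific energy ε = v²/2 − μ/r = -1.126×10⁸ J/kg, so a = −μ/(2ε) = 1.685×10⁸ m.
The apsides satisfy r_p + r_a = 2a, so the perikrone radius is 2a − r_a = 1.159×10⁸ m = 1.1585×10⁵ km.
Perikrone altitude = 1.1585×10⁵ − 58230 = 57621 km.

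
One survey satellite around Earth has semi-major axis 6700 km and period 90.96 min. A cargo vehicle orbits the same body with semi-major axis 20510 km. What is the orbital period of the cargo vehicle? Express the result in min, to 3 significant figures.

T₂ ≈ 487 min

Kepler's third law: T² ∝ a³, so T₂ = T₁ (a₂/a₁)^(3/2).
a₂/a₁ = 3.061, (a₂/a₁)^(3/2) = 5.356.
T₂ = 90.96 × 5.356 = 487.2 min.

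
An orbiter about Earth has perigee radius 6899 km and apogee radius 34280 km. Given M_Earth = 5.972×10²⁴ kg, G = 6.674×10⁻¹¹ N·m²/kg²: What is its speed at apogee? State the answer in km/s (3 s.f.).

μ = GM = 6.674×10⁻¹¹ × 5.972×10²⁴ = 3.986×10¹⁴ m³/s².
Semi-major axis a = (r_p + r_a)/2 = 20590 km = 2.059×10⁷ m.
Vis-viva: v² = μ(2/r − 1/a) = 3.986×10¹⁴ × (5.834×10⁻⁸ − 4.857×10⁻⁸) = 3.896×10⁶ m²/s².
v = 1974 m/s = 1.974 km/s.

v ≈ 1.97 km/s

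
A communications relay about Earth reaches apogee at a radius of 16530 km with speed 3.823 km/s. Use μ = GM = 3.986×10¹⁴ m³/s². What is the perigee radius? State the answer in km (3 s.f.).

r_a = 1.653×10⁷ m.
Specific energy ε = v²/2 − μ/r = -1.681×10⁷ J/kg, so a = −μ/(2ε) = 1.186×10⁷ m.
The apsides satisfy r_p + r_a = 2a, so the perigee radius is 2a − r_a = 7.188×10⁶ m = 7187.6 km.

perigee radius ≈ 7190 km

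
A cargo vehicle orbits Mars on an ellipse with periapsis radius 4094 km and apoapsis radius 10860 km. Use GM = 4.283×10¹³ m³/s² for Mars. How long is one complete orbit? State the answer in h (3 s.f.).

T ≈ 5.45 h

Semi-major axis a = (r_p + r_a)/2 = (4094.0 + 10860)/2 = 7477.0 km = 7.477×10⁶ m.
By Kepler's third law T = 2π√(a³/μ) = 2π × 3.124×10³ = 1.963×10⁴ s.
= 5.452 h.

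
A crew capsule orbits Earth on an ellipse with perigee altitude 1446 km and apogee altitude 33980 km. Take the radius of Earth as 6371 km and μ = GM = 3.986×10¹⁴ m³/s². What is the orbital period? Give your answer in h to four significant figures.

T ≈ 10.33 h

r_p = 6371 + 1446 = 7817.0 km = 7.8170×10⁶ m.
r_a = 6371 + 33980 = 40351 km = 4.0351×10⁷ m.
Semi-major axis a = (r_p + r_a)/2 = (7817.0 + 40351)/2 = 24084 km = 2.408×10⁷ m.
By Kepler's third law T = 2π√(a³/μ) = 2π × 5.920×10³ = 3.720×10⁴ s.
= 10.33 h.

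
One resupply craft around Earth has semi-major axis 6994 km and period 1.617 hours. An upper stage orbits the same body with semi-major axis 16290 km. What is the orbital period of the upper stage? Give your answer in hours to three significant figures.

Kepler's third law: T² ∝ a³, so T₂ = T₁ (a₂/a₁)^(3/2).
a₂/a₁ = 2.329, (a₂/a₁)^(3/2) = 3.555.
T₂ = 1.617 × 3.555 = 5.748 hours.

T₂ ≈ 5.75 hours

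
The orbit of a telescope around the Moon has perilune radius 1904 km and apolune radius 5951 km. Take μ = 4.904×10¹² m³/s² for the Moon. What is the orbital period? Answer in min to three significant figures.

Semi-major axis a = (r_p + r_a)/2 = (1904.0 + 5951.0)/2 = 3927.5 km = 3.928×10⁶ m.
By Kepler's third law T = 2π√(a³/μ) = 2π × 3.515×10³ = 2.208×10⁴ s.
= 368.1 min.

T ≈ 368 min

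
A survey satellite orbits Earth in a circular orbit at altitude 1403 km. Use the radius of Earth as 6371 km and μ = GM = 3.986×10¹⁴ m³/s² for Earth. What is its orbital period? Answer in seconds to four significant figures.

r = 6371 + 1403 = 7774.0 km = 7.7740×10⁶ m.
Kepler's third law: T = 2π√(r³/μ) = 2π√((7.774×10⁶)³ / 3.986×10¹⁴).
r³/μ = 1.179×10⁶ s², so T = 2π × 1.086×10³ = 6.821×10³ s.

T ≈ 6821 seconds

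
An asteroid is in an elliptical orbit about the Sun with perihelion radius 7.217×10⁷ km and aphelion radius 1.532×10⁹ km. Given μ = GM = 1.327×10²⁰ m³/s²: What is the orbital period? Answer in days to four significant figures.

Semi-major axis a = (r_p + r_a)/2 = (7.2170×10⁷ + 1.5320×10⁹)/2 = 8.0208×10⁸ km = 8.021×10¹¹ m.
By Kepler's third law T = 2π√(a³/μ) = 2π × 6.236×10⁷ = 3.918×10⁸ s.
= 4535 days.

T ≈ 4535 days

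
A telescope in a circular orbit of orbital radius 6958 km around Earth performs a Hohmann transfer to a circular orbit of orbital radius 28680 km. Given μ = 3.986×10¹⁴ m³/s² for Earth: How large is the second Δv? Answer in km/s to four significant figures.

Δv ≈ 1.398 km/s

r₁ = 6958 km = 6.958×10⁶ m.
r₂ = 28680 km = 2.868×10⁷ m.
Transfer ellipse a_t = (r₁ + r₂)/2 = 1.782×10⁷ m.
At r₁: circular v_c1 = √(μ/r₁) = 7569 m/s; transfer-perigee v_p = √[μ(2/r₁ − 1/a_t)] = 9602 m/s.
At r₂: circular v_c2 = √(μ/r₂) = 3728 m/s; transfer-apogee v_a = √[μ(2/r₂ − 1/a_t)] = 2330 m/s.
Δv₂ = v_c2 − v_a = 1398 m/s.
= 1.398 km/s.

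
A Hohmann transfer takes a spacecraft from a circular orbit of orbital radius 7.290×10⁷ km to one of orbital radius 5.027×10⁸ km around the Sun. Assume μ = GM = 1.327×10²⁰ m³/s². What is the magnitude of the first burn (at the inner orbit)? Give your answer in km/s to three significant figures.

r₁ = 7.290×10⁷ km = 7.290×10¹⁰ m.
r₂ = 5.027×10⁸ km = 5.027×10¹¹ m.
Transfer ellipse a_t = (r₁ + r₂)/2 = 2.878×10¹¹ m.
At r₁: circular v_c1 = √(μ/r₁) = 42660 m/s; transfer-perihelion v_p = √[μ(2/r₁ − 1/a_t)] = 56390 m/s.
Δv₁ = v_p − v_c1 = 13720 m/s.
= 13.72 km/s.

Δv ≈ 13.7 km/s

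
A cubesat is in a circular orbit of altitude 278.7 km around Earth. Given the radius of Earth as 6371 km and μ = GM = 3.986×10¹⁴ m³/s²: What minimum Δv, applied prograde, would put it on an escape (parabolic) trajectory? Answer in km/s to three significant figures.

Δv ≈ 3.21 km/s

r = 6371 + 278.7 = 6649.7 km = 6.6497×10⁶ m.
Circular speed v_c = √(μ/r) = 7742 m/s.
Escape speed v_esc = √(2μ/r) = √2 × v_c = 10950 m/s.
Δv = v_esc − v_c = 3207 m/s = 3.207 km/s.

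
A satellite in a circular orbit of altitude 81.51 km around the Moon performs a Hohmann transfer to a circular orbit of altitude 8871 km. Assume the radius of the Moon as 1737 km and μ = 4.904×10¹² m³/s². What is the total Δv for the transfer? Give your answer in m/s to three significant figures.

r₁ = 1737 + 81.51 = 1818.5 km = 1.8185×10⁶ m.
r₂ = 1737 + 8871 = 10608 km = 1.0608×10⁷ m.
Transfer ellipse a_t = (r₁ + r₂)/2 = 6.213×10⁶ m.
At r₁: circular v_c1 = √(μ/r₁) = 1642 m/s; transfer-perilune v_p = √[μ(2/r₁ − 1/a_t)] = 2146 m/s.
Δv₁ = v_p − v_c1 = 503.6 m/s.
At r₂: circular v_c2 = √(μ/r₂) = 679.9 m/s; transfer-apolune v_a = √[μ(2/r₂ − 1/a_t)] = 367.8 m/s.
Δv₂ = v_c2 − v_a = 312.1 m/s.
Total Δv = Δv₁ + Δv₂ = 815.6 m/s.

Δv_total ≈ 816 m/s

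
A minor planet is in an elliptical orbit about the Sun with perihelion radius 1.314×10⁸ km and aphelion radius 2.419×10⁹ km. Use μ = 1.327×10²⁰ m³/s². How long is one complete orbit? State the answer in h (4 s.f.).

T ≈ 218200 h

Semi-major axis a = (r_p + r_a)/2 = (1.3140×10⁸ + 2.4190×10⁹)/2 = 1.2752×10⁹ km = 1.275×10¹² m.
By Kepler's third law T = 2π√(a³/μ) = 2π × 1.250×10⁸ = 7.854×10⁸ s.
= 2.182×10⁵ h.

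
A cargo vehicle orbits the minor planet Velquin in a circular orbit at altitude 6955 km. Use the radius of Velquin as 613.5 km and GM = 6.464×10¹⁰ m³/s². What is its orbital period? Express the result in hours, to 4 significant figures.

r = 613.5 + 6955 = 7568.5 km = 7.5685×10⁶ m.
Kepler's third law: T = 2π√(r³/μ) = 2π√((7.568×10⁶)³ / 6.464×10¹⁰).
r³/μ = 6.707×10⁹ s², so T = 2π × 8.190×10⁴ = 5.146×10⁵ s.
Converting: 5.146×10⁵ s ÷ 3600 = 142.9 hours.

T ≈ 142.9 hours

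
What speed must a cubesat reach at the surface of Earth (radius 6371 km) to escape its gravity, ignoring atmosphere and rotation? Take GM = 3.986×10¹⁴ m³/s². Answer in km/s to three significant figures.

v_esc ≈ 11.2 km/s

r = R = 6.371×10⁶ m.
Escape speed v_esc = √(2μ/r) = √(2 × 3.986×10¹⁴ / 6.371×10⁶) = √(1.251×10⁸) = 11190 m/s.
= 11.19 km/s.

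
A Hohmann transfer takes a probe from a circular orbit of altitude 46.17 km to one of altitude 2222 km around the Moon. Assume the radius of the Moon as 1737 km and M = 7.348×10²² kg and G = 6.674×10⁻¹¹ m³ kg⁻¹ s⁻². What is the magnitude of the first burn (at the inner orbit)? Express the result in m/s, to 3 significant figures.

μ = GM = 6.674×10⁻¹¹ × 7.348×10²² = 4.904×10¹² m³/s².
r₁ = 1737 + 46.17 = 1783.2 km = 1.7832×10⁶ m.
r₂ = 1737 + 2222 = 3959.0 km = 3.9590×10⁶ m.
Transfer ellipse a_t = (r₁ + r₂)/2 = 2.871×10⁶ m.
At r₁: circular v_c1 = √(μ/r₁) = 1658 m/s; transfer-perilune v_p = √[μ(2/r₁ − 1/a_t)] = 1947 m/s.
Δv₁ = v_p − v_c1 = 289.0 m/s.

Δv ≈ 289 m/s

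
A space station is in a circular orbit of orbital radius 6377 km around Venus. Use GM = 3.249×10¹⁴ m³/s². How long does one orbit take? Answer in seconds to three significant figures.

T ≈ 5610 seconds

r = 6377 km = 6.377×10⁶ m.
Kepler's third law: T = 2π√(r³/μ) = 2π√((6.377×10⁶)³ / 3.249×10¹⁴).
r³/μ = 7.982×10⁵ s², so T = 2π × 8.934×10² = 5.613×10³ s.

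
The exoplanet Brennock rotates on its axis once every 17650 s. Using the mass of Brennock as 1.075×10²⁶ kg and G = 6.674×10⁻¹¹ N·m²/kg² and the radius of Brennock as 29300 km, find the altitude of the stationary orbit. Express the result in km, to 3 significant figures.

μ = GM = 6.674×10⁻¹¹ × 1.075×10²⁶ = 7.175×10¹⁵ m³/s².
A synchronous orbit has period T, so by Kepler's third law a = (μT²/4π²)^(1/3).
μT²/4π² = 7.175×10¹⁵ × (1.765×10⁴)² / 39.48 = 5.661×10²² m³.
a = 3.840×10⁷ m = 38398 km.
Altitude h = a − R = 38398 − 29300 = 9098.0 km.

h_sync ≈ 9100 km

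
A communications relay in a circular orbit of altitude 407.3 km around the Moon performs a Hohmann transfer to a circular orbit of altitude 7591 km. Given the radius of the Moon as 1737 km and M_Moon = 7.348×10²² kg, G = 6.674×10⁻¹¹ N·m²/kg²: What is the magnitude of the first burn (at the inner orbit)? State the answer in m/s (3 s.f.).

μ = GM = 6.674×10⁻¹¹ × 7.348×10²² = 4.904×10¹² m³/s².
r₁ = 1737 + 407.3 = 2144.3 km = 2.1443×10⁶ m.
r₂ = 1737 + 7591 = 9328.0 km = 9.3280×10⁶ m.
Transfer ellipse a_t = (r₁ + r₂)/2 = 5.736×10⁶ m.
At r₁: circular v_c1 = √(μ/r₁) = 1512 m/s; transfer-perilune v_p = √[μ(2/r₁ − 1/a_t)] = 1928 m/s.
Δv₁ = v_p − v_c1 = 416.2 m/s.

Δv ≈ 416 m/s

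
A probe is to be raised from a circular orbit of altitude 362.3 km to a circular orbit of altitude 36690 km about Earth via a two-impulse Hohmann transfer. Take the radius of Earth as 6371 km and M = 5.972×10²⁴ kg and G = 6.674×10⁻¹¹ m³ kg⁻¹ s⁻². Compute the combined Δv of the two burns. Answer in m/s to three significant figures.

μ = GM = 6.674×10⁻¹¹ × 5.972×10²⁴ = 3.986×10¹⁴ m³/s².
r₁ = 6371 + 362.3 = 6733.3 km = 6.7333×10⁶ m.
r₂ = 6371 + 36690 = 43061 km = 4.3061×10⁷ m.
Transfer ellipse a_t = (r₁ + r₂)/2 = 2.490×10⁷ m.
At r₁: circular v_c1 = √(μ/r₁) = 7694 m/s; transfer-perigee v_p = √[μ(2/r₁ − 1/a_t)] = 10120 m/s.
Δv₁ = v_p − v_c1 = 2425 m/s.
At r₂: circular v_c2 = √(μ/r₂) = 3042 m/s; transfer-apogee v_a = √[μ(2/r₂ − 1/a_t)] = 1582 m/s.
Δv₂ = v_c2 − v_a = 1460 m/s.
Total Δv = Δv₁ + Δv₂ = 3885 m/s.

Δv_total ≈ 3880 m/s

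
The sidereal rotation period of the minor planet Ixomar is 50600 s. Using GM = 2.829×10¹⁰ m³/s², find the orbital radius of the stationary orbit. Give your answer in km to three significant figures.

A synchronous orbit has period T, so by Kepler's third law a = (μT²/4π²)^(1/3).
μT²/4π² = 2.829×10¹⁰ × (5.060×10⁴)² / 39.48 = 1.835×10¹⁸ m³.
a = 1.224×10⁶ m = 1224.2 km.

r_sync ≈ 1220 km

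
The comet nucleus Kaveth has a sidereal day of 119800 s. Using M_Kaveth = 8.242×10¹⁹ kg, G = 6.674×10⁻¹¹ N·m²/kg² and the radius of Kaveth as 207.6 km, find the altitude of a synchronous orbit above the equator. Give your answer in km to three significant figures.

h_sync ≈ 1050 km

μ = GM = 6.674×10⁻¹¹ × 8.242×10¹⁹ = 5.501×10⁹ m³/s².
A synchronous orbit has period T, so by Kepler's third law a = (μT²/4π²)^(1/3).
μT²/4π² = 5.501×10⁹ × (1.198×10⁵)² / 39.48 = 2.000×10¹⁸ m³.
a = 1.260×10⁶ m = 1259.9 km.
Altitude h = a − R = 1259.9 − 207.6 = 1052.3 km.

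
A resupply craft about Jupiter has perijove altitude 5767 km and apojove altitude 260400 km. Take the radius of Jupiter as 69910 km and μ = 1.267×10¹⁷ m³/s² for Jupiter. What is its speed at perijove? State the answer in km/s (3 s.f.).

r_p = 69910 + 5767 = 75677 km = 7.5677×10⁷ m.
r_a = 69910 + 260400 = 330310 km = 3.3031×10⁸ m.
Semi-major axis a = (r_p + r_a)/2 = 2.0299×10⁵ km = 2.030×10⁸ m.
Vis-viva: v² = μ(2/r − 1/a) = 1.267×10¹⁷ × (2.643×10⁻⁸ − 4.926×10⁻⁹) = 2.724×10⁹ m²/s².
v = 52190 m/s = 52.19 km/s.

v ≈ 52.2 km/s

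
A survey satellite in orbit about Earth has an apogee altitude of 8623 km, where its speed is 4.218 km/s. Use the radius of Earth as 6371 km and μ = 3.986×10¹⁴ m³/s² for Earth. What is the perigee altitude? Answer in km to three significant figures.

perigee altitude ≈ 1170 km

r_a = 6371 + 8623 = 14994 km = 1.499×10⁷ m.
Specific energy ε = v²/2 − μ/r = -1.769×10⁷ J/kg, so a = −μ/(2ε) = 1.127×10⁷ m.
The apsides satisfy r_p + r_a = 2a, so the perigee radius is 2a − r_a = 7.541×10⁶ m = 7540.8 km.
Perigee altitude = 7540.8 − 6371 = 1169.8 km.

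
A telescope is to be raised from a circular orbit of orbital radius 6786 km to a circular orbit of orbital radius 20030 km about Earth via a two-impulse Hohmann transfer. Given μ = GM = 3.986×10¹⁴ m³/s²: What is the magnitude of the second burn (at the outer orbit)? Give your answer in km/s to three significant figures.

r₁ = 6786 km = 6.786×10⁶ m.
r₂ = 20030 km = 2.003×10⁷ m.
Transfer ellipse a_t = (r₁ + r₂)/2 = 1.341×10⁷ m.
At r₁: circular v_c1 = √(μ/r₁) = 7664 m/s; transfer-perigee v_p = √[μ(2/r₁ − 1/a_t)] = 9367 m/s.
At r₂: circular v_c2 = √(μ/r₂) = 4461 m/s; transfer-apogee v_a = √[μ(2/r₂ − 1/a_t)] = 3174 m/s.
Δv₂ = v_c2 − v_a = 1287 m/s.
= 1.287 km/s.

Δv ≈ 1.29 km/s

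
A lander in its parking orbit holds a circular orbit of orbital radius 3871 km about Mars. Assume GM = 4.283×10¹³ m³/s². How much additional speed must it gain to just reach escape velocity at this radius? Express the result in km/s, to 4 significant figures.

r = 3871 km = 3.871×10⁶ m.
Circular speed v_c = √(μ/r) = 3326 m/s.
Escape speed v_esc = √(2μ/r) = √2 × v_c = 4704 m/s.
Δv = v_esc − v_c = 1378 m/s = 1.378 km/s.

Δv ≈ 1.378 km/s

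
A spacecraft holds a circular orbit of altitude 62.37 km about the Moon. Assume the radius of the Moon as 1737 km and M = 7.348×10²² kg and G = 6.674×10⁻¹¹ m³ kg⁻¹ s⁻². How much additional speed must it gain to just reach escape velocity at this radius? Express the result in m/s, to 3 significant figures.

Δv ≈ 684 m/s

μ = GM = 6.674×10⁻¹¹ × 7.348×10²² = 4.904×10¹² m³/s².
r = 1737 + 62.37 = 1799.4 km = 1.7994×10⁶ m.
Circular speed v_c = √(μ/r) = 1651 m/s.
Escape speed v_esc = √(2μ/r) = √2 × v_c = 2335 m/s.
Δv = v_esc − v_c = 683.8 m/s.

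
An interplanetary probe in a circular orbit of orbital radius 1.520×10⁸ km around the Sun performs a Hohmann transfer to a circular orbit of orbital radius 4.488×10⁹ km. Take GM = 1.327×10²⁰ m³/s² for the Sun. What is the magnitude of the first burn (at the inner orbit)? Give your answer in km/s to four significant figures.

r₁ = 1.520×10⁸ km = 1.520×10¹¹ m.
r₂ = 4.488×10⁹ km = 4.488×10¹² m.
Transfer ellipse a_t = (r₁ + r₂)/2 = 2.320×10¹² m.
At r₁: circular v_c1 = √(μ/r₁) = 29550 m/s; transfer-perihelion v_p = √[μ(2/r₁ − 1/a_t)] = 41100 m/s.
Δv₁ = v_p − v_c1 = 11550 m/s.
= 11.55 km/s.

Δv ≈ 11.55 km/s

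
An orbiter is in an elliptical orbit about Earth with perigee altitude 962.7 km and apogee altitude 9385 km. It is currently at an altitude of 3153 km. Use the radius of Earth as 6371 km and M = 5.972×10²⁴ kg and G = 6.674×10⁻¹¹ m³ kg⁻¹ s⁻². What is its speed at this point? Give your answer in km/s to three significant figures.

μ = GM = 6.674×10⁻¹¹ × 5.972×10²⁴ = 3.986×10¹⁴ m³/s².
r_p = 6371 + 962.7 = 7333.7 km = 7.3337×10⁶ m.
r_a = 6371 + 9385 = 15756 km = 1.5756×10⁷ m.
r = 6371 + 3153 = 9524.0 km = 9.524×10⁶ m.
Semi-major axis a = (r_p + r_a)/2 = 11545 km = 1.154×10⁷ m.
Vis-viva: v² = μ(2/r − 1/a) = 3.986×10¹⁴ × (2.100×10⁻⁷ − 8.662×10⁻⁸) = 4.917×10⁷ m²/s².
v = 7012 m/s = 7.012 km/s.

v ≈ 7.01 km/s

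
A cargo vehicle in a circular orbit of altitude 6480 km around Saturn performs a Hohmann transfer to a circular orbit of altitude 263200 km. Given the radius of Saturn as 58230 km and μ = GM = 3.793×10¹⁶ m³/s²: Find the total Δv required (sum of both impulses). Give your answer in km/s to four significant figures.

Δv_total ≈ 11.60 km/s

r₁ = 58230 + 6480 = 64710 km = 6.4710×10⁷ m.
r₂ = 58230 + 263200 = 321430 km = 3.2143×10⁸ m.
Transfer ellipse a_t = (r₁ + r₂)/2 = 1.931×10⁸ m.
At r₁: circular v_c1 = √(μ/r₁) = 24210 m/s; transfer-perikrone v_p = √[μ(2/r₁ − 1/a_t)] = 31240 m/s.
Δv₁ = v_p − v_c1 = 7028 m/s.
At r₂: circular v_c2 = √(μ/r₂) = 10860 m/s; transfer-apokrone v_a = √[μ(2/r₂ − 1/a_t)] = 6289 m/s.
Δv₂ = v_c2 − v_a = 4574 m/s.
Total Δv = Δv₁ + Δv₂ = 11600 m/s = 11.60 km/s.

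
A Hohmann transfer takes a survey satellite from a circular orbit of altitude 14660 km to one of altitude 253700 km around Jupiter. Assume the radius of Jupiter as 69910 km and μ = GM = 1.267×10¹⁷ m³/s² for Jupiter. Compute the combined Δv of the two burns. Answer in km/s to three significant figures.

r₁ = 69910 + 14660 = 84570 km = 8.4570×10⁷ m.
r₂ = 69910 + 253700 = 323610 km = 3.2361×10⁸ m.
Transfer ellipse a_t = (r₁ + r₂)/2 = 2.041×10⁸ m.
At r₁: circular v_c1 = √(μ/r₁) = 38710 m/s; transfer-perijove v_p = √[μ(2/r₁ − 1/a_t)] = 48740 m/s.
Δv₁ = v_p − v_c1 = 10030 m/s.
At r₂: circular v_c2 = √(μ/r₂) = 19790 m/s; transfer-apojove v_a = √[μ(2/r₂ − 1/a_t)] = 12740 m/s.
Δv₂ = v_c2 − v_a = 7050 m/s.
Total Δv = Δv₁ + Δv₂ = 17080 m/s = 17.08 km/s.

Δv_total ≈ 17.1 km/s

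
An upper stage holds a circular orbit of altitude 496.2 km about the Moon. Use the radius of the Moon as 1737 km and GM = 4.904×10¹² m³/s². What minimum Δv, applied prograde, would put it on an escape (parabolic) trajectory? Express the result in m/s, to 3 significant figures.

r = 1737 + 496.2 = 2233.2 km = 2.2332×10⁶ m.
Circular speed v_c = √(μ/r) = 1482 m/s.
Escape speed v_esc = √(2μ/r) = √2 × v_c = 2096 m/s.
Δv = v_esc − v_c = 613.8 m/s.

Δv ≈ 614 m/s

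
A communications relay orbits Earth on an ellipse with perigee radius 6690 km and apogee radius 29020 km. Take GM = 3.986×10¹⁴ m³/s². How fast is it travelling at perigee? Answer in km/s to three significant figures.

Semi-major axis a = (r_p + r_a)/2 = 17855 km = 1.786×10⁷ m.
Vis-viva: v² = μ(2/r − 1/a) = 3.986×10¹⁴ × (2.990×10⁻⁷ − 5.601×10⁻⁸) = 9.684×10⁷ m²/s².
v = 9841 m/s = 9.841 km/s.

v ≈ 9.84 km/s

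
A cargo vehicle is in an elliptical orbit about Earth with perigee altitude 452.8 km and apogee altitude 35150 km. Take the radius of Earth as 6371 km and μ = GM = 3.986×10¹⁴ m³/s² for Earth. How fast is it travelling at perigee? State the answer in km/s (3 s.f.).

v ≈ 10.0 km/s

r_p = 6371 + 452.8 = 6823.8 km = 6.8238×10⁶ m.
r_a = 6371 + 35150 = 41521 km = 4.1521×10⁷ m.
Semi-major axis a = (r_p + r_a)/2 = 24172 km = 2.417×10⁷ m.
Vis-viva: v² = μ(2/r − 1/a) = 3.986×10¹⁴ × (2.931×10⁻⁷ − 4.137×10⁻⁸) = 1.003×10⁸ m²/s².
v = 10020 m/s = 10.02 km/s.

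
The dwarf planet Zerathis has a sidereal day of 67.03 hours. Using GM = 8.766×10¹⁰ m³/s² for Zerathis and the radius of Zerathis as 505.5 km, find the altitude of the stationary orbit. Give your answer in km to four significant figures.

T = 67.03 hours = 2.413×10⁵ s.
A synchronous orbit has period T, so by Kepler's third law a = (μT²/4π²)^(1/3).
μT²/4π² = 8.766×10¹⁰ × (2.413×10⁵)² / 39.48 = 1.293×10²⁰ m³.
a = 5.057×10⁶ m = 5056.6 km.
Altitude h = a − R = 5056.6 − 505.5 = 4551.1 km.

h_sync ≈ 4551 km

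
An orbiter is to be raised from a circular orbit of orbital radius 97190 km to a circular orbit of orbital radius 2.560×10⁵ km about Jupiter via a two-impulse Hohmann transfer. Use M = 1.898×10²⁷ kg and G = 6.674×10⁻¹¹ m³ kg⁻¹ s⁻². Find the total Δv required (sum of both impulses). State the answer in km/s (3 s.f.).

μ = GM = 6.674×10⁻¹¹ × 1.898×10²⁷ = 1.267×10¹⁷ m³/s².
r₁ = 97190 km = 9.719×10⁷ m.
r₂ = 2.560×10⁵ km = 2.560×10⁸ m.
Transfer ellipse a_t = (r₁ + r₂)/2 = 1.766×10⁸ m.
At r₁: circular v_c1 = √(μ/r₁) = 36100 m/s; transfer-perijove v_p = √[μ(2/r₁ − 1/a_t)] = 43470 m/s.
Δv₁ = v_p − v_c1 = 7365 m/s.
At r₂: circular v_c2 = √(μ/r₂) = 22240 m/s; transfer-apojove v_a = √[μ(2/r₂ − 1/a_t)] = 16500 m/s.
Δv₂ = v_c2 − v_a = 5742 m/s.
Total Δv = Δv₁ + Δv₂ = 13110 m/s = 13.11 km/s.

Δv_total ≈ 13.1 km/s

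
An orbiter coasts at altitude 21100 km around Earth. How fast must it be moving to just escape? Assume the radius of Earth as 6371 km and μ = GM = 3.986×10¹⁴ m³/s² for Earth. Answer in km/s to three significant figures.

v_esc ≈ 5.39 km/s

r = 6371 + 21100 = 27471 km = 2.7471×10⁷ m.
Escape speed v_esc = √(2μ/r) = √(2 × 3.986×10¹⁴ / 2.747×10⁷) = √(2.902×10⁷) = 5387 m/s.
= 5.387 km/s.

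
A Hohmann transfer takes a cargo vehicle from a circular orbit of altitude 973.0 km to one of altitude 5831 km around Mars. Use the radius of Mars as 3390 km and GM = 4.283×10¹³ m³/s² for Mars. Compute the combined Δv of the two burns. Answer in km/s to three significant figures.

r₁ = 3390 + 973.0 = 4363.0 km = 4.3630×10⁶ m.
r₂ = 3390 + 5831 = 9221.0 km = 9.2210×10⁶ m.
Transfer ellipse a_t = (r₁ + r₂)/2 = 6.792×10⁶ m.
At r₁: circular v_c1 = √(μ/r₁) = 3133 m/s; transfer-periapsis v_p = √[μ(2/r₁ − 1/a_t)] = 3651 m/s.
Δv₁ = v_p − v_c1 = 517.5 m/s.
At r₂: circular v_c2 = √(μ/r₂) = 2155 m/s; transfer-apoapsis v_a = √[μ(2/r₂ − 1/a_t)] = 1727 m/s.
Δv₂ = v_c2 − v_a = 427.8 m/s.
Total Δv = Δv₁ + Δv₂ = 945.4 m/s = 0.9454 km/s.

Δv_total ≈ 0.945 km/s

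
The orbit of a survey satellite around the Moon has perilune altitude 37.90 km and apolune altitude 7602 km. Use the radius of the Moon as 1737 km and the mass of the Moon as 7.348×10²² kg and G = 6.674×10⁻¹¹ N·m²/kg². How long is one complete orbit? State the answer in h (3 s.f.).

T ≈ 10.3 h

μ = GM = 6.674×10⁻¹¹ × 7.348×10²² = 4.904×10¹² m³/s².
r_p = 1737 + 37.90 = 1774.9 km = 1.7749×10⁶ m.
r_a = 1737 + 7602 = 9339.0 km = 9.3390×10⁶ m.
Semi-major axis a = (r_p + r_a)/2 = (1774.9 + 9339.0)/2 = 5556.9 km = 5.557×10⁶ m.
By Kepler's third law T = 2π√(a³/μ) = 2π × 5.915×10³ = 3.717×10⁴ s.
= 10.32 h.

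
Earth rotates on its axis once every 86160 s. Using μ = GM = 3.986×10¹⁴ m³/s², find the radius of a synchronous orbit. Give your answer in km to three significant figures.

r_sync ≈ 42200 km

A synchronous orbit has period T, so by Kepler's third law a = (μT²/4π²)^(1/3).
μT²/4π² = 3.986×10¹⁴ × (8.616×10⁴)² / 39.48 = 7.495×10²² m³.
a = 4.216×10⁷ m = 42163 km.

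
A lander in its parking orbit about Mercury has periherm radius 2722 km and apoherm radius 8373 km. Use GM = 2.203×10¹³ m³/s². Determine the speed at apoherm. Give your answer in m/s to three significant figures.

Semi-major axis a = (r_p + r_a)/2 = 5547.5 km = 5.548×10⁶ m.
Vis-viva: v² = μ(2/r − 1/a) = 2.203×10¹³ × (2.389×10⁻⁷ − 1.803×10⁻⁷) = 1.291×10⁶ m²/s².
v = 1136 m/s.

v ≈ 1140 m/s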